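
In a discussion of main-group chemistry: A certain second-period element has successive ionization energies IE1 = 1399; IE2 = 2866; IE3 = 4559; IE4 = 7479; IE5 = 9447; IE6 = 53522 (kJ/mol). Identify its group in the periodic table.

Group 15

Look for the largest jump between consecutive ionization energies: IE6/IE5 ≈ 5.7, far larger than any earlier ratio.
That jump marks the point where a core electron is being removed. So the atom has 5 valence electrons.
A main-group element with 5 valence electrons is in group 15.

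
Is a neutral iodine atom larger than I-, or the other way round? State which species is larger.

I-

Forming I- adds 1 electron to I. More electron–electron repulsion in the same shell, with unchanged nuclear charge, lets the cloud expand.
An anion is larger than its parent atom: I- > I.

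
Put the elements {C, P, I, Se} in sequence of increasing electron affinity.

P, C, Se, I

C is in period 2, group 14; P is in period 3, group 15; Se is in period 4, group 16; I is in period 5, group 17.
EA tends to increase across a period and decrease down a group, though the pattern is less regular than for IE or radius.
These sit on a diagonal, where the across-period and down-group effects partly cancel.
C > P: the two effects oppose for this pair; the down-group effect wins (122 vs 72 kJ/mol).
Se > C: period and group pull opposite ways; the across-period shift dominates (195 vs 122 kJ/mol).
I > Se: period and group pull opposite ways; the across-period shift dominates (295 vs 195 kJ/mol).
Tabulated electron affinity (kJ/mol): C 122, P 72, Se 195, I 295.
So from lowest to highest: P < C < Se < I.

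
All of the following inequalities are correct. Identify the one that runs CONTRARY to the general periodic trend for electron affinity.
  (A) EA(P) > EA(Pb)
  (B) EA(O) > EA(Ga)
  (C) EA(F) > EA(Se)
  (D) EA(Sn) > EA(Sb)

(D)

The general trend: electron affinity increases across a period and decreases down a group.
(A) P (period 3, group 15) vs Pb (period 6, group 14): the stated order agrees with the simple trend.
(B) O (period 2, group 16) vs Ga (period 4, group 13): the stated order agrees with the simple trend.
(C) F (period 2, group 17) vs Se (period 4, group 16): the stated order agrees with the simple trend.
(D) Sn (period 5, group 14) vs Sb (period 5, group 15): the stated order contradicts the simple trend.
The exception is (D): adding an electron to Sb's half-filled 5p³ is unfavourable, so Sn has the more exothermic EA.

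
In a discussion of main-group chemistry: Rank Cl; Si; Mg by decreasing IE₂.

Cl > Si > Mg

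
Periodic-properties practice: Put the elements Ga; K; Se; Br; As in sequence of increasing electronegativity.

K < Ga < As < Se < Br

K is in period 4, group 1; Ga is in period 4, group 13; As is in period 4, group 15; Se is in period 4, group 16; Br is in period 4, group 17.
Smaller atoms with higher effective nuclear charge are more electronegative.
All lie in period 4, so electronegativity increases left to right.
So from lowest to highest: K < Ga < As < Se < Br.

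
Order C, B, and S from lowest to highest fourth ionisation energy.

The fourth ionization energy removes an electron from the +3 ion. For each element: C³⁺ still has 1 valence electron; B³⁺ is the bare [He] core; S³⁺ still has 3 valence electrons.
Core electrons are held far more tightly than valence electrons, so B tops the IE_4 order.
Valence configurations: C³⁺ [He]2s¹, S³⁺ [Ne]3s²3p¹.
Tabulated IE_4 (kJ/mol): C 6223, B 25026, S 4556.
So the fourth ionization energies run S < C < B.

S < C < B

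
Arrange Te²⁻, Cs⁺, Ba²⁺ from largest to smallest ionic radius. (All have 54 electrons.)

All of these have 54 electrons, so size is governed by nuclear charge alone: the more protons, the stronger the pull on the same electron cloud, and the smaller the ion.
Nuclear charges: Ba²⁺ (Z=56), Cs⁺ (Z=55), Te²⁻ (Z=52).
Largest to smallest: Te²⁻ > Cs⁺ > Ba²⁺.

Te²⁻, Cs⁺, Ba²⁺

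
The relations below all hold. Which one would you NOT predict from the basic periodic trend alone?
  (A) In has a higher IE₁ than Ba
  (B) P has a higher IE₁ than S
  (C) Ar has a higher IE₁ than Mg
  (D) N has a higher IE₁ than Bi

The general trend: IE₁ increases across a period and decreases down a group.
(A) In (period 5, group 13) vs Ba (period 6, group 2): the stated order agrees with the simple trend.
(B) P (period 3, group 15) vs S (period 3, group 16): the stated order contradicts the simple trend.
(C) Ar (period 3, group 18) vs Mg (period 3, group 2): the stated order agrees with the simple trend.
(D) N (period 2, group 15) vs Bi (period 6, group 15): the stated order agrees with the simple trend.
The exception is (B): S (3p⁴) ionizes more easily than half-filled P (3p³) because the paired 3p electron in S is pushed out by e⁻–e⁻ repulsion.

(B)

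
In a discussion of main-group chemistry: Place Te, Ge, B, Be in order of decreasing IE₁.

Be, Te, B, Ge

Removing the outermost electron gets harder across a period and easier down a group.
Neither a single period nor a single group — weigh both effects.
B > Ge: the two effects oppose for this pair; the down-group effect wins (801 vs 762 kJ/mol).
Te > B: the two effects oppose for this pair; the across-period effect wins (869 vs 801 kJ/mol).
Be > Te: the two effects oppose for this pair; the down-group effect wins (900 vs 869 kJ/mol).
Note the exception: Be has a higher first ionization energy than B, contrary to the simple trend — removing B's lone 2p electron is easier than breaking Be's filled 2s².
For reference (kJ/mol): Be 900, B 801, Ge 762, Te 869.
So from highest to lowest: Be > Te > B > Ge.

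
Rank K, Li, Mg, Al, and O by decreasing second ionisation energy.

Li > O > K > Al > Mg

IE_2 is the cost of taking one more electron from the +1 cation: K⁺ is the bare [Ar] core; Li⁺ is the bare [He] core; Mg⁺ still has 1 valence electron; Al⁺ still has 2 valence electrons; O⁺ still has 5 valence electrons.
Usually core removal costs more than valence removal, but here the competition is close: a tightly held n=2 valence electron can cost more to remove than an n=3 core electron, so the actual values have to decide it.
Valence configurations: Mg⁺ [Ne]3s¹, Al⁺ [Ne]3s², O⁺ [He]2s²2p³.
Approximate IE_2 values (kJ/mol): K 3052, Li 7298, Mg 1451, Al 1817, O 3388.
Overall IE_2 order: Mg < Al < K < O < Li.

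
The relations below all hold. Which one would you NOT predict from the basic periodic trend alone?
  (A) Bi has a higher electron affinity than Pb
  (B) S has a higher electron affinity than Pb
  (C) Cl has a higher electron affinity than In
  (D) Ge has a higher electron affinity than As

The general trend: electron affinity increases across a period and decreases down a group.
(A) Bi (period 6, group 15) vs Pb (period 6, group 14): the stated order agrees with the simple trend.
(B) S (period 3, group 16) vs Pb (period 6, group 14): the stated order agrees with the simple trend.
(C) Cl (period 3, group 17) vs In (period 5, group 13): the stated order agrees with the simple trend.
(D) Ge (period 4, group 14) vs As (period 4, group 15): the stated order contradicts the simple trend.
The exception is (D): adding an electron to As's half-filled 4p³ is unfavourable, so Ge (4p²) has the more exothermic EA.

(D)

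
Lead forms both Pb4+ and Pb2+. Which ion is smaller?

Pb4+

Both ions have Z = 82 protons, but Pb4+ has lost more electrons, so its remaining electrons feel a larger effective nuclear charge per electron and are pulled in more tightly.
Higher positive charge → smaller ion, so Pb2+ > Pb4+.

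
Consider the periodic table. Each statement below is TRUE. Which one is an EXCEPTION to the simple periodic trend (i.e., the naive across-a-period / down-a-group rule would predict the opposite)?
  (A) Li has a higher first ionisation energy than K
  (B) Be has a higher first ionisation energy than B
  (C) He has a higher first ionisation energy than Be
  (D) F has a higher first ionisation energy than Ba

(B)

The general trend: first ionisation energy increases across a period and decreases down a group.
(A) Li (period 2, group 1) vs K (period 4, group 1): the stated order agrees with the simple trend.
(B) Be (period 2, group 2) vs B (period 2, group 13): the stated order contradicts the simple trend.
(C) He (period 1, group 18) vs Be (period 2, group 2): the stated order agrees with the simple trend.
(D) F (period 2, group 17) vs Ba (period 6, group 2): the stated order agrees with the simple trend.
The exception is (B): removing B's lone 2p electron is easier than breaking Be's filled 2s².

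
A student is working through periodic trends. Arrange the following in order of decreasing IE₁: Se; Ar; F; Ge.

F > Ar > Se > Ge

F is in period 2, group 17; Ar is in period 3, group 18; Ge is in period 4, group 14; Se is in period 4, group 16.
Across a period the outer electron is held more tightly (higher IE₁); down a group it sits in a higher shell, more shielded, and comes off more easily.
These span different periods and groups, so the two trends combine.
Se > Ge: both are in period 4; the period trend gives Se the larger value.
Ar > Se: relative to Se, both the across-period and down-group shifts push Ar's first ionization energy up.
F > Ar: the two effects oppose for this pair; the down-group effect wins (1681 vs 1521 kJ/mol).
For reference (kJ/mol): F 1681, Ar 1521, Ge 762, Se 941.
So from highest to lowest: F > Ar > Se > Ge.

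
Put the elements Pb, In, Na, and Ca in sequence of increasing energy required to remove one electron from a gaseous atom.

Na is in period 3, group 1; Ca is in period 4, group 2; In is in period 5, group 13; Pb is in period 6, group 14.
IE₁ increases left→right with effective nuclear charge and decreases top→bottom as the valence shell moves farther out.
These sit on a diagonal, where the across-period and down-group effects partly cancel.
In > Na: period and group pull opposite ways; the across-period shift dominates (558 vs 496 kJ/mol).
Ca > In: the two effects oppose for this pair; the down-group effect wins (590 vs 558 kJ/mol).
Pb > Ca: the two effects oppose for this pair; the across-period effect wins (716 vs 590 kJ/mol).
For reference (kJ/mol): Na 496, Ca 590, In 558, Pb 716.
So from lowest to highest: Na < In < Ca < Pb.

Na, In, Ca, Pb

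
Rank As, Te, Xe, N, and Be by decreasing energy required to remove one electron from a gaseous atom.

Be is in period 2, group 2; N is in period 2, group 15; As is in period 4, group 15; Te is in period 5, group 16; Xe is in period 5, group 18.
Across a period the outer electron is held more tightly (higher IE₁); down a group it sits in a higher shell, more shielded, and comes off more easily.
These span different periods and groups, so the two trends combine.
Be > Te: the two effects oppose for this pair; the down-group effect wins (900 vs 869 kJ/mol).
As > Be: period and group pull opposite ways; the across-period shift dominates (947 vs 900 kJ/mol).
Xe > As: period and group pull opposite ways; the across-period shift dominates (1170 vs 947 kJ/mol).
N > Xe: the two effects oppose for this pair; the down-group effect wins (1402 vs 1170 kJ/mol).
For reference (kJ/mol): Be 900, N 1402, As 947, Te 869, Xe 1170.
So from highest to lowest: N > Xe > As > Be > Te.

N, Xe, As, Be, Te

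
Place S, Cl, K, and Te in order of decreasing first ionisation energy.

Across a period the outer electron is held more tightly (higher IE₁); down a group it sits in a higher shell, more shielded, and comes off more easily.
Neither a single period nor a single group — weigh both effects.
Te > K: period and group pull opposite ways; the across-period shift dominates (869 vs 419 kJ/mol).
S > Te: S sits above Te in group 16, so the down-group effect alone puts S higher.
Cl > S: both are in period 3; the period trend gives Cl the larger value.
Tabulated first ionization energy (kJ/mol): S 1000, Cl 1251, K 419, Te 869.
So from highest to lowest: Cl > S > Te > K.

Cl > S > Te > K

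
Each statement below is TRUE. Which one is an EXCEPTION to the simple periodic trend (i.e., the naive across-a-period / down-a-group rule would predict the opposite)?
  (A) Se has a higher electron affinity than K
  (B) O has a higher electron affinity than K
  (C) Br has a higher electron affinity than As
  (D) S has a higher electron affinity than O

The general trend: electron affinity increases across a period and decreases down a group.
(A) Se (period 4, group 16) vs K (period 4, group 1): the stated order agrees with the simple trend.
(B) O (period 2, group 16) vs K (period 4, group 1): the stated order agrees with the simple trend.
(C) Br (period 4, group 17) vs As (period 4, group 15): the stated order agrees with the simple trend.
(D) S (period 3, group 16) vs O (period 2, group 16): the stated order contradicts the simple trend.
The exception is (D): the compact 2p subshell of O repels the added electron more than S's larger 3p does.

(D)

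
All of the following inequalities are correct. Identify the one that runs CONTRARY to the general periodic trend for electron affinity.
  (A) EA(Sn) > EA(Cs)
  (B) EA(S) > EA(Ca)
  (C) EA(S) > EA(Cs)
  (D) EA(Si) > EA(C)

(D)

The general trend: electron affinity increases across a period and decreases down a group.
(A) Sn (period 5, group 14) vs Cs (period 6, group 1): the stated order agrees with the simple trend.
(B) S (period 3, group 16) vs Ca (period 4, group 2): the stated order agrees with the simple trend.
(C) S (period 3, group 16) vs Cs (period 6, group 1): the stated order agrees with the simple trend.
(D) Si (period 3, group 14) vs C (period 2, group 14): the stated order contradicts the simple trend.
The exception is (D): Si's larger, more diffuse 3p orbitals accept an added electron slightly more readily than C's compact 2p.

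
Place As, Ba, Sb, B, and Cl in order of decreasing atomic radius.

B is in period 2, group 13; Cl is in period 3, group 17; As is in period 4, group 15; Sb is in period 5, group 15; Ba is in period 6, group 2.
Atomic radius shrinks across a period as nuclear charge pulls the same shell inward, and grows down a group as new shells are added.
Here both period and group differ, so the two effects have to be weighed against each other.
Cl > B: the two effects oppose for this pair; the down-group effect wins (99 vs 85 pm).
As > Cl: relative to Cl, both the across-period and down-group shifts push As's atomic radius up.
Sb > As: Sb sits below As in group 15, so the down-group effect alone puts Sb larger.
Ba > Sb: both effects reinforce here, so Ba is clearly the larger of the two.
For reference (pm): B 85, Cl 99, As 121, Sb 140, Ba 196.
So from largest to smallest: Ba > Sb > As > Cl > B.

Ba > Sb > As > Cl > B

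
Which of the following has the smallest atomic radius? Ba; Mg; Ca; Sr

Mg

Moving right in a period, electrons are added to the same shell under a stronger nuclear pull, so atoms get smaller; moving down, a new shell is opened and atoms get larger.
All are in group 2, so atomic radius increases down the group.
The smallest atomic radius among these belongs to Mg.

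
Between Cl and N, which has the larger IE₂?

N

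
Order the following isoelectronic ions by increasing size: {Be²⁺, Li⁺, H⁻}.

All of these have 2 electrons, so size is governed by nuclear charge alone: the more protons, the stronger the pull on the same electron cloud, and the smaller the ion.
Nuclear charges: Be²⁺ (Z=4), Li⁺ (Z=3), H⁻ (Z=1).
Smallest to largest: Be²⁺ < Li⁺ < H⁻.

Be²⁺ < Li⁺ < H⁻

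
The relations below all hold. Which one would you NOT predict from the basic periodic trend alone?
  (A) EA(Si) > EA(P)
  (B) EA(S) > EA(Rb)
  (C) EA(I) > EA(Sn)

(A)

The general trend: electron affinity increases across a period and decreases down a group.
(A) Si (period 3, group 14) vs P (period 3, group 15): the stated order contradicts the simple trend.
(B) S (period 3, group 16) vs Rb (period 5, group 1): the stated order agrees with the simple trend.
(C) I (period 5, group 17) vs Sn (period 5, group 14): the stated order agrees with the simple trend.
The exception is (A): adding an electron to P's half-filled 3p³ is unfavourable, so Si (3p²) has the more exothermic EA.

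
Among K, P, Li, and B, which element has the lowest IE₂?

The second ionization energy removes an electron from the +1 ion. For each element: K⁺ is the bare [Ar] core; P⁺ still has 4 valence electrons; Li⁺ is the bare [He] core; B⁺ still has 2 valence electrons.
Core electrons are held far more tightly than valence electrons, so K and Li top the IE_2 order.
Valence configurations: P⁺ [Ne]3s²3p², B⁺ [He]2s².
The numbers (kJ/mol): K 3052, P 1907, Li 7298, B 2427.
So the second ionization energies run P < B < K < Li.

P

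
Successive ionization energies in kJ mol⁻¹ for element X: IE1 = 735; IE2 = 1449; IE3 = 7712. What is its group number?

Group 2

Look for the largest jump between consecutive ionization energies: IE3/IE2 ≈ 5.3, far larger than any earlier ratio.
That jump marks the point where a core electron is being removed. So the atom has 2 valence electrons.
A main-group element with 2 valence electrons is in group 2.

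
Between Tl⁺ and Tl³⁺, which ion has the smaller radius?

Tl³⁺

Both ions have Z = 81 protons, but Tl³⁺ has lost more electrons, so its remaining electrons feel a larger effective nuclear charge per electron and are pulled in more tightly.
Higher positive charge → smaller ion, so Tl⁺ > Tl³⁺.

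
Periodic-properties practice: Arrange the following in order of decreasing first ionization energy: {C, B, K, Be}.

Be is in period 2, group 2; B is in period 2, group 13; C is in period 2, group 14; K is in period 4, group 1.
Removing the outermost electron gets harder across a period and easier down a group.
These span different periods and groups, so the two trends combine.
B > K: relative to K, both the across-period and down-group shifts push B's first ionization energy up.
Be > B: this pair runs against the simple trend — see the exception note.
C > Be: C lies to the right of Be in period 2, so the across-period effect alone puts C higher.
Note the exception: Be has a higher first ionization energy than B, contrary to the simple trend — removing B's lone 2p electron is easier than breaking Be's filled 2s².
Approximate values (kJ/mol): Be 900, B 801, C 1086, K 419.
So from highest to lowest: C > Be > B > K.

C > Be > B > K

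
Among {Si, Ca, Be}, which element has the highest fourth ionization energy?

Consider each +3 ion: Si³⁺ still has 1 valence electron; Ca³⁺ is already 1 electron into the core; Be³⁺ is already 1 electron into the core.
Pulling an electron out of a noble-gas core costs far more than removing a remaining valence electron, so Ca and Be sit at the high end of IE_4.
Approximate IE_4 values (kJ/mol): Si 4356, Ca 6491, Be 21007.
Overall IE_4 order: Si < Ca < Be.

Be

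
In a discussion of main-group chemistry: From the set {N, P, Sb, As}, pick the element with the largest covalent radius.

Atomic radius shrinks across a period as nuclear charge pulls the same shell inward, and grows down a group as new shells are added.
All are in group 15, so atomic radius increases down the group.
The largest covalent radius among these belongs to Sb.

Sb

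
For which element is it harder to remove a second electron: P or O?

The second ionization energy removes an electron from the +1 ion. For each element: P⁺ still has 4 valence electrons; O⁺ still has 5 valence electrons.
All are still removing valence electrons, so compare the +1 ions as you would atoms: IE_2 generally rises across a period (higher Z_eff) and falls down a group (larger shell), subject to the usual subshell exceptions.
Valence configurations: P⁺ [Ne]3s²3p², O⁺ [He]2s²2p³.
Tabulated IE_2 (kJ/mol): P 1907, O 3388.
Hence IE_2: P < O.

O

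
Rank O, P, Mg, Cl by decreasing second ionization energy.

O > Cl > P > Mg

The second ionization energy removes an electron from the +1 ion. For each element: O⁺ still has 5 valence electrons; P⁺ still has 4 valence electrons; Mg⁺ still has 1 valence electron; Cl⁺ still has 6 valence electrons.
All are still removing valence electrons, so compare the +1 ions as you would atoms: IE_2 generally rises across a period (higher Z_eff) and falls down a group (larger shell), subject to the usual subshell exceptions.
Valence configurations: O⁺ [He]2s²2p³, P⁺ [Ne]3s²3p², Mg⁺ [Ne]3s¹, Cl⁺ [Ne]3s²3p⁴.
Approximate IE_2 values (kJ/mol): O 3388, P 1907, Mg 1451, Cl 2298.
Overall IE_2 order: Mg < P < Cl < O.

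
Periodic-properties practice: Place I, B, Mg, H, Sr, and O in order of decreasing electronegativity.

O > I > H > B > Mg > Sr

H is in period 1, group 1; B is in period 2, group 13; O is in period 2, group 16; Mg is in period 3, group 2; Sr is in period 5, group 2; I is in period 5, group 17.
Smaller atoms with higher effective nuclear charge are more electronegative.
Here both period and group differ, so the two effects have to be weighed against each other.
Mg > Sr: they share group 2; the group trend gives Mg the larger value.
B > Mg: both effects reinforce here, so B is clearly the higher of the two.
H > B: the two effects oppose for this pair; the down-group effect wins (2.20 vs 2.04).
I > H: the two effects oppose for this pair; the across-period effect wins (2.66 vs 2.20).
O > I: period and group pull opposite ways; the down-group shift dominates (3.44 vs 2.66).
Tabulated electronegativity (Pauling): H 2.20, B 2.04, O 3.44, Mg 1.31, Sr 0.95, I 2.66.
So from highest to lowest: O > I > H > B > Mg > Sr.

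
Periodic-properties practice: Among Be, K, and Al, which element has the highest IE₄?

Be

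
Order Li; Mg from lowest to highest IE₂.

Consider each +1 ion: Li⁺ is the bare [He] core; Mg⁺ still has 1 valence electron.
Breaking into a closed-shell core is much more expensive than removing a leftover valence electron — Li has the largest IE_2 here.
Tabulated IE_2 (kJ/mol): Li 7298, Mg 1451.
Overall IE_2 order: Mg < Li.

Mg < Li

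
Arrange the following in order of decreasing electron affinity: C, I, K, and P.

I > C > P > K

C is in period 2, group 14; P is in period 3, group 15; K is in period 4, group 1; I is in period 5, group 17.
Electron affinity generally becomes more exothermic across a period toward the halogens and less exothermic down a group.
Here both period and group differ, so the two effects have to be weighed against each other.
P > K: relative to K, both the across-period and down-group shifts push P's electron affinity up.
C > P: the two effects oppose for this pair; the down-group effect wins (122 vs 72 kJ/mol).
I > C: the two effects oppose for this pair; the across-period effect wins (295 vs 122 kJ/mol).
For reference (kJ/mol): C 122, P 72, K 48, I 295.
So from highest to lowest: I > C > P > K.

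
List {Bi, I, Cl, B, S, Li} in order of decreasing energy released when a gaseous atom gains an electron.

Li is in period 2, group 1; B is in period 2, group 13; S is in period 3, group 16; Cl is in period 3, group 17; I is in period 5, group 17; Bi is in period 6, group 15.
EA tends to increase across a period and decrease down a group, though the pattern is less regular than for IE or radius.
Here both period and group differ, so the two effects have to be weighed against each other.
Li > B: this pair runs against the simple trend — see the exception note.
Bi > Li: period and group pull opposite ways; the across-period shift dominates (91 vs 60 kJ/mol).
S > Bi: relative to Bi, both the across-period and down-group shifts push S's electron affinity up.
I > S: the two effects oppose for this pair; the across-period effect wins (295 vs 200 kJ/mol).
Cl > I: Cl sits above I in group 17, so the down-group effect alone puts Cl higher.
Note the exception: Li has a higher electron affinity than B, contrary to the simple trend — B's ns²np¹ configuration gives only a small electron affinity — the sparsely filled np subshell binds an added electron weakly.
Approximate values (kJ/mol): Li 60, B 27, S 200, Cl 349, I 295, Bi 91.
So from highest to lowest: Cl > I > S > Bi > Li > B.

Cl, I, S, Bi, Li, B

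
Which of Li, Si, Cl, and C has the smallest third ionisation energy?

After 2 electrons have been removed, what remains? Li²⁺ is already 1 electron into the core; Si²⁺ still has 2 valence electrons; Cl²⁺ still has 5 valence electrons; C²⁺ still has 2 valence electrons.
Pulling an electron out of a noble-gas core costs far more than removing a remaining valence electron, so Li sits at the high end of IE_3.
Valence configurations: Si²⁺ [Ne]3s², Cl²⁺ [Ne]3s²3p³, C²⁺ [He]2s².
Approximate IE_3 values (kJ/mol): Li 11815, Si 3232, Cl 3822, C 4620.
Overall IE_3 order: Si < Cl < C < Li.

Si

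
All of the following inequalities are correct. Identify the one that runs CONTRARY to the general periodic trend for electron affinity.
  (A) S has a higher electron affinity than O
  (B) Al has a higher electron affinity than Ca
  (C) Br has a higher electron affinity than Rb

The general trend: electron affinity increases across a period and decreases down a group.
(A) S (period 3, group 16) vs O (period 2, group 16): the stated order contradicts the simple trend.
(B) Al (period 3, group 13) vs Ca (period 4, group 2): the stated order agrees with the simple trend.
(C) Br (period 4, group 17) vs Rb (period 5, group 1): the stated order agrees with the simple trend.
The exception is (A): the compact 2p subshell of O repels the added electron more than S's larger 3p does.

(A)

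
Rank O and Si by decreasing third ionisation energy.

Consider each +2 ion: O²⁺ still has 4 valence electrons; Si²⁺ still has 2 valence electrons.
All are still removing valence electrons, so compare the +2 ions as you would atoms: IE_3 generally rises across a period (higher Z_eff) and falls down a group (larger shell), subject to the usual subshell exceptions.
Valence configurations: O²⁺ [He]2s²2p², Si²⁺ [Ne]3s².
Tabulated IE_3 (kJ/mol): O 5300, Si 3232.
Putting it together, IE_3: Si < O.

O, Si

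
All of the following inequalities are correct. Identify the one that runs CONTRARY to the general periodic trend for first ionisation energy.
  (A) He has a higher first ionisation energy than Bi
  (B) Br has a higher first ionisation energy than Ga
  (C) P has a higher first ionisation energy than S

The general trend: first ionisation energy increases across a period and decreases down a group.
(A) He (period 1, group 18) vs Bi (period 6, group 15): the stated order agrees with the simple trend.
(B) Br (period 4, group 17) vs Ga (period 4, group 13): the stated order agrees with the simple trend.
(C) P (period 3, group 15) vs S (period 3, group 16): the stated order contradicts the simple trend.
The exception is (C): S (3p⁴) ionizes more easily than half-filled P (3p³) because the paired 3p electron in S is pushed out by e⁻–e⁻ repulsion.

(C)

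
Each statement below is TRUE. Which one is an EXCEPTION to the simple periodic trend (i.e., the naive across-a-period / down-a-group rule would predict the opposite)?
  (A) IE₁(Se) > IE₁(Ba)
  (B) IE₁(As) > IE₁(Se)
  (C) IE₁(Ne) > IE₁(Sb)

(B)

The general trend: first ionisation energy increases across a period and decreases down a group.
(A) Se (period 4, group 16) vs Ba (period 6, group 2): the stated order agrees with the simple trend.
(B) As (period 4, group 15) vs Se (period 4, group 16): the stated order contradicts the simple trend.
(C) Ne (period 2, group 18) vs Sb (period 5, group 15): the stated order agrees with the simple trend.
The exception is (B): Se (4p⁴) ionizes more easily than half-filled As (4p³).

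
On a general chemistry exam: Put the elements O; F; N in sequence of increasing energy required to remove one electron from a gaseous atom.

O, N, F

N is in period 2, group 15; O is in period 2, group 16; F is in period 2, group 17.
Across a period the outer electron is held more tightly (higher IE₁); down a group it sits in a higher shell, more shielded, and comes off more easily.
All lie in period 2; the across-period trend (first ionization energy increases left to right) applies, with the exception below.
Note the exception: N has a higher first ionization energy than O, contrary to the simple trend — pairing an electron in O's 2p⁴ costs repulsion energy, so O ionizes more easily than half-filled N (2p³).
Approximate values (kJ/mol): N 1402, O 1314, F 1681.
So from lowest to highest: O < N < F.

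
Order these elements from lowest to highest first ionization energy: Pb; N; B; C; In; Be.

First ionization energy rises across a period (greater Z_eff holds electrons more tightly) and falls down a group (valence electrons are farther from the nucleus).
These span different periods and groups, so the two trends combine.
Pb > In: period and group pull opposite ways; the across-period shift dominates (716 vs 558 kJ/mol).
B > Pb: period and group pull opposite ways; the down-group shift dominates (801 vs 716 kJ/mol).
Be > B: this pair runs against the simple trend — see the exception note.
C > Be: both are in period 2; the period trend gives C the larger value.
N > C: both are in period 2; the period trend gives N the larger value.
Note the exception: Be has a higher first ionization energy than B, contrary to the simple trend — removing B's lone 2p electron is easier than breaking Be's filled 2s².
For reference (kJ/mol): Be 900, B 801, C 1086, N 1402, In 558, Pb 716.
So from lowest to highest: In < Pb < B < Be < C < N.

In < Pb < B < Be < C < N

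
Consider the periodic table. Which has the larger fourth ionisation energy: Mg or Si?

Mg

Consider each +3 ion: Mg³⁺ is already 1 electron into the core; Si³⁺ still has 1 valence electron.
Breaking into a closed-shell core is much more expensive than removing a leftover valence electron — Mg has the largest IE_4 here.
The numbers (kJ/mol): Mg 10543, Si 4356.
So the fourth ionization energies run Si < Mg.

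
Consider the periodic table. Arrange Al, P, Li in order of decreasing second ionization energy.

Li > P > Al

Consider each +1 ion: Al⁺ still has 2 valence electrons; P⁺ still has 4 valence electrons; Li⁺ is the bare [He] core.
Core electrons are held far more tightly than valence electrons, so Li tops the IE_2 order.
Valence configurations: Al⁺ [Ne]3s², P⁺ [Ne]3s²3p².
Tabulated IE_2 (kJ/mol): Al 1817, P 1907, Li 7298.
Overall IE_2 order: Al < P < Li.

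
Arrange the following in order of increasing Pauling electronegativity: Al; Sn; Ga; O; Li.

Smaller atoms with higher effective nuclear charge are more electronegative.
Here both period and group differ, so the two effects have to be weighed against each other.
Al > Li: period and group pull opposite ways; the across-period shift dominates (1.61 vs 0.98).
Ga > Al: this pair runs against the simple trend — see the exception note.
Sn > Ga: the two effects oppose for this pair; the across-period effect wins (1.96 vs 1.81).
O > Sn: relative to Sn, both the across-period and down-group shifts push O's electronegativity up.
Note the exception: Ga has a higher electronegativity than Al, contrary to the simple trend — poor shielding by filled d (and f) subshells raises the heavier element's effective nuclear charge more than the simple down-group trend predicts.
Approximate values (Pauling): Li 0.98, O 3.44, Al 1.61, Ga 1.81, Sn 1.96.
So from lowest to highest: Li < Al < Ga < Sn < O.

Li < Al < Ga < Sn < O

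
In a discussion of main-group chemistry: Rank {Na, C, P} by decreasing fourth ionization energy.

The fourth ionization energy removes an electron from the +3 ion. For each element: Na³⁺ is already 2 electrons into the core; C³⁺ still has 1 valence electron; P³⁺ still has 2 valence electrons.
Pulling an electron out of a noble-gas core costs far more than removing a remaining valence electron, so Na sits at the high end of IE_4.
Valence configurations: C³⁺ [He]2s¹, P³⁺ [Ne]3s².
The numbers (kJ/mol): Na 9543, C 6223, P 4964.
Hence IE_4: P < C < Na.

Na, C, P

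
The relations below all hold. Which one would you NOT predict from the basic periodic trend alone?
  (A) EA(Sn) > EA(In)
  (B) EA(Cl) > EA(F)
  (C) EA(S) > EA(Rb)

(B)

The general trend: electron affinity increases across a period and decreases down a group.
(A) Sn (period 5, group 14) vs In (period 5, group 13): the stated order agrees with the simple trend.
(B) Cl (period 3, group 17) vs F (period 2, group 17): the stated order contradicts the simple trend.
(C) S (period 3, group 16) vs Rb (period 5, group 1): the stated order agrees with the simple trend.
The exception is (B): F's small 2p subshell makes the incoming electron feel strong e⁻–e⁻ repulsion, so Cl actually releases more energy on gaining an electron.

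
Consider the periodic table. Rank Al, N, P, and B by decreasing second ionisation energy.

N > B > P > Al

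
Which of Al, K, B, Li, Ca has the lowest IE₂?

IE_2 is the cost of taking one more electron from the +1 cation: Al⁺ still has 2 valence electrons; K⁺ is the bare [Ar] core; B⁺ still has 2 valence electrons; Li⁺ is the bare [He] core; Ca⁺ still has 1 valence electron.
Core electrons are held far more tightly than valence electrons, so K and Li top the IE_2 order.
Valence configurations: Al⁺ [Ne]3s², B⁺ [He]2s², Ca⁺ [Ar]4s¹.
Approximate IE_2 values (kJ/mol): Al 1817, K 3052, B 2427, Li 7298, Ca 1145.
Overall IE_2 order: Ca < Al < B < K < Li.

Ca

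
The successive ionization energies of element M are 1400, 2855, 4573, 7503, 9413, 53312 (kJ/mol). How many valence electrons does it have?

Look for the largest jump between consecutive ionization energies: IE6/IE5 ≈ 5.7, far larger than any earlier ratio.
That jump marks the point where a core electron is being removed. So the atom has 5 valence electrons.

5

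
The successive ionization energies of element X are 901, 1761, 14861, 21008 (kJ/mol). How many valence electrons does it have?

2

Look for the largest jump between consecutive ionization energies: IE3/IE2 ≈ 8.4, far larger than any earlier ratio.
That jump marks the point where a core electron is being removed. So the atom has 2 valence electrons.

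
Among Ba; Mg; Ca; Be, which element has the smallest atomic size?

Be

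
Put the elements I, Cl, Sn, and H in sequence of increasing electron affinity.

H < Sn < I < Cl

H is in period 1, group 1; Cl is in period 3, group 17; Sn is in period 5, group 14; I is in period 5, group 17.
Atoms with high Z_eff and room in the valence shell (especially the halogens) have the most exothermic electron affinities.
These span different periods and groups, so the two trends combine.
Sn > H: the two effects oppose for this pair; the across-period effect wins (107 vs 73 kJ/mol).
I > Sn: both are in period 5; the period trend gives I the larger value.
Cl > I: they share group 17; the group trend gives Cl the larger value.
For reference (kJ/mol): H 73, Cl 349, Sn 107, I 295.
So from lowest to highest: H < Sn < I < Cl.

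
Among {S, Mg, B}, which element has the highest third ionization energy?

Mg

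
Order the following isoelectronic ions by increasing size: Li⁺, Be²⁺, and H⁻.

Be²⁺, Li⁺, H⁻

All of these have 2 electrons, so size is governed by nuclear charge alone: the more protons, the stronger the pull on the same electron cloud, and the smaller the ion.
Nuclear charges: Be²⁺ (Z=4), Li⁺ (Z=3), H⁻ (Z=1).
Smallest to largest: Be²⁺ < Li⁺ < H⁻.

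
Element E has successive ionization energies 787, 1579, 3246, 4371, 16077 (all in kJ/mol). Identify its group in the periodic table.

Group 14

Look for the largest jump between consecutive ionization energies: IE5/IE4 ≈ 3.7, far larger than any earlier ratio.
That jump marks the point where a core electron is being removed. So the atom has 4 valence electrons.
A main-group element with 4 valence electrons is in group 14.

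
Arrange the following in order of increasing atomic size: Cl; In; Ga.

Radius decreases left→right (rising Z_eff, same n) and increases top→bottom (higher n).
Here both period and group differ, so the two effects have to be weighed against each other.
Ga > Cl: both effects reinforce here, so Ga is clearly the larger of the two.
In > Ga: In sits below Ga in group 13, so the down-group effect alone puts In larger.
Tabulated atomic radius (pm): Cl 99, Ga 124, In 142.
So from smallest to largest: Cl < Ga < In.

Cl < Ga < In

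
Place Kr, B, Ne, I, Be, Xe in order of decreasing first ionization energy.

Ne > Kr > Xe > I > Be > B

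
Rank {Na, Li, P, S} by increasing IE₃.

P, S, Na, Li

IE_3 is the cost of taking one more electron from the +2 cation: Na²⁺ is already 1 electron into the core; Li²⁺ is already 1 electron into the core; P²⁺ still has 3 valence electrons; S²⁺ still has 4 valence electrons.
Pulling an electron out of a noble-gas core costs far more than removing a remaining valence electron, so Na and Li sit at the high end of IE_3.
Valence configurations: P²⁺ [Ne]3s²3p¹, S²⁺ [Ne]3s²3p².
The numbers (kJ/mol): Na 6910, Li 11815, P 2914, S 3357.
Hence IE_3: P < S < Na < Li.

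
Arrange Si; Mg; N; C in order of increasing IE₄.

Si < C < N < Mg

Consider each +3 ion: Si³⁺ still has 1 valence electron; Mg³⁺ is already 1 electron into the core; N³⁺ still has 2 valence electrons; C³⁺ still has 1 valence electron.
Pulling an electron out of a noble-gas core costs far more than removing a remaining valence electron, so Mg sits at the high end of IE_4.
Valence configurations: Si³⁺ [Ne]3s¹, N³⁺ [He]2s², C³⁺ [He]2s¹.
Approximate IE_4 values (kJ/mol): Si 4356, Mg 10543, N 7475, C 6223.
Hence IE_4: Si < C < N < Mg.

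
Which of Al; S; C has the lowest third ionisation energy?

Al

IE_3 is the cost of taking one more electron from the +2 cation: Al²⁺ still has 1 valence electron; S²⁺ still has 4 valence electrons; C²⁺ still has 2 valence electrons.
All are still removing valence electrons, so compare the +2 ions as you would atoms: IE_3 generally rises across a period (higher Z_eff) and falls down a group (larger shell), subject to the usual subshell exceptions.
Valence configurations: Al²⁺ [Ne]3s¹, S²⁺ [Ne]3s²3p², C²⁺ [He]2s².
Tabulated IE_3 (kJ/mol): Al 2745, S 3357, C 4620.
Overall IE_3 order: Al < S < C.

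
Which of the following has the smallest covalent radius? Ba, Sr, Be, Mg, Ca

Be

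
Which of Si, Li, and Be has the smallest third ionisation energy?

Si

The third ionization energy removes an electron from the +2 ion. For each element: Si²⁺ still has 2 valence electrons; Li²⁺ is already 1 electron into the core; Be²⁺ is the bare [He] core.
Breaking into a closed-shell core is much more expensive than removing a leftover valence electron — Li and Be have the largest IE_3 here.
The numbers (kJ/mol): Si 3232, Li 11815, Be 14849.
So the third ionization energies run Si < Li < Be.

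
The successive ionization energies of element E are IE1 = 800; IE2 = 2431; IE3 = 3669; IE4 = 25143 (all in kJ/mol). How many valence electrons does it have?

Look for the largest jump between consecutive ionization energies: IE4/IE3 ≈ 6.9, far larger than any earlier ratio.
That jump marks the point where a core electron is being removed. So the atom has 3 valence electrons.

3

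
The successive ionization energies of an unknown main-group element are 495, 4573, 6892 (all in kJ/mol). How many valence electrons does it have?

1

Look for the largest jump between consecutive ionization energies: IE2/IE1 ≈ 9.2, far larger than any earlier ratio.
That jump marks the point where a core electron is being removed. So the atom has 1 valence electron.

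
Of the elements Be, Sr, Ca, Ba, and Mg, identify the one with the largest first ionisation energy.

Across a period the outer electron is held more tightly (higher IE₁); down a group it sits in a higher shell, more shielded, and comes off more easily.
All are in group 2, so first ionization energy increases up the group.
The largest first ionisation energy among these belongs to Be.

Be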